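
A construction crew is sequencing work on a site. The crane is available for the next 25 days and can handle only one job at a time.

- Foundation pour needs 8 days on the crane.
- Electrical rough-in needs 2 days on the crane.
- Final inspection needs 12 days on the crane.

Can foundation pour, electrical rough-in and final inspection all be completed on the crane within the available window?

Yes

Running back to back, the jobs need 8 + 2 + 12 = 22 days on the crane.
Since 22 ≤ 25, they fit within the window.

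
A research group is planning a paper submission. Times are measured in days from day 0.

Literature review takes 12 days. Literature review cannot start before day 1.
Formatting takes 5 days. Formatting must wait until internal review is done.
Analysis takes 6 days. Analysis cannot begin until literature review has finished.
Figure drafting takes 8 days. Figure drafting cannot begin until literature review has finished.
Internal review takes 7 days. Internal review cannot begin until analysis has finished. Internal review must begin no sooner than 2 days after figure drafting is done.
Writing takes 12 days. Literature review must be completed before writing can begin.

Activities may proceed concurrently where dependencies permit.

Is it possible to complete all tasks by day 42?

Literature review waits on its own release at day 1, so it starts at day 1 and finishes at 1 + 12 = day 13.
Writing cannot begin until literature review (finishes day 13). It runs from day 13 to 13 + 12 = day 25.
Figure drafting cannot begin until literature review (finishes day 13). It runs from day 13 to 13 + 8 = day 21.
Analysis cannot begin until literature review (finishes day 13). It runs from day 13 to 13 + 6 = day 19.
Internal review has to wait for analysis (finishes day 19); figure drafting (finishes day 21, plus 2-day gap → day 23). The latest of these is day 23, so internal review runs day 23 to 23 + 7 = day 30.
Formatting waits on internal review (finishes day 30), so it starts at day 30 and finishes at 30 + 5 = day 35.
Every task is finished by day 35, which is no later than the deadline of 42, so the schedule is feasible.

Yes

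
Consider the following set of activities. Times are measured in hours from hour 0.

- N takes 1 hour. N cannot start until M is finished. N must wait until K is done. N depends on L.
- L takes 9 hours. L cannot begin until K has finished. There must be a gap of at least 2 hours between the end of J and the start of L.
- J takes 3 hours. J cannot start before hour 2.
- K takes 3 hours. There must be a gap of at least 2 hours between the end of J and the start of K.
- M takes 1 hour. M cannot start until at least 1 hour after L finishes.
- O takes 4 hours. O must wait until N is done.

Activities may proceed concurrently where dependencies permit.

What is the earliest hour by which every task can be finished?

J cannot begin until its own release at hour 2. It runs from hour 2 to 2 + 3 = hour 5.
K cannot begin until J (finishes hour 5, plus 2-hour gap → hour 7). It runs from hour 7 to 7 + 3 = hour 10.
L needs all of K (finishes hour 10); J (finishes hour 5, plus 2-hour gap → hour 7). That puts its earliest start at hour 10; it finishes at 10 + 9 = hour 19.
M waits on L (finishes hour 19, plus 1-hour gap → hour 20), so it starts at hour 20 and finishes at 20 + 1 = hour 21.
N cannot start until M (finishes hour 21); K (finishes hour 10); L (finishes hour 19). The controlling bound is hour 21, so N finishes at 21 + 1 = hour 22.
O waits on N (finishes hour 22), so it starts at hour 22 and finishes at 22 + 4 = hour 26.
All tasks are finished once the last one completes. Finish times: J at 5, K at 10, L at 19, M at 21, N at 22, O at 26. The latest is hour 26.

26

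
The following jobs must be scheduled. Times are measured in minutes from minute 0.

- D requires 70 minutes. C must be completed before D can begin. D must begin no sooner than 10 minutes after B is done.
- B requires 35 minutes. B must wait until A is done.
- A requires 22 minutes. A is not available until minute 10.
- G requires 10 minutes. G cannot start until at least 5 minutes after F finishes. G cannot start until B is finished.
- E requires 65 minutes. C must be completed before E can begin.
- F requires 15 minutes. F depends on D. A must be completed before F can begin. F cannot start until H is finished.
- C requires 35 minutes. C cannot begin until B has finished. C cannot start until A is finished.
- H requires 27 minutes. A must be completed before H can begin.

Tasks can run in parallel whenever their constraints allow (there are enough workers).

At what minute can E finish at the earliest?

167

After its own release at minute 10, A can start at minute 10 and finishes at minute 32.
B cannot begin until A (finishes minute 32). It runs from minute 32 to 32 + 35 = minute 67.
C needs all of B (finishes minute 67); A (finishes minute 32). That puts its earliest start at minute 67; it finishes at 67 + 35 = minute 102.
After C (finishes minute 102), E can start at minute 102 and finishes at minute 167.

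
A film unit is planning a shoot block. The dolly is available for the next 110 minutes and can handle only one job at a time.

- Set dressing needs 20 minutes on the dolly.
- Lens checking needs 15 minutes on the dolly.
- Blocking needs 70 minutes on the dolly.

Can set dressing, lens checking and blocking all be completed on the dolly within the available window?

Yes

Running back to back, the jobs need 20 + 15 + 70 = 105 minutes on the dolly.
Since 105 ≤ 110, they fit within the window.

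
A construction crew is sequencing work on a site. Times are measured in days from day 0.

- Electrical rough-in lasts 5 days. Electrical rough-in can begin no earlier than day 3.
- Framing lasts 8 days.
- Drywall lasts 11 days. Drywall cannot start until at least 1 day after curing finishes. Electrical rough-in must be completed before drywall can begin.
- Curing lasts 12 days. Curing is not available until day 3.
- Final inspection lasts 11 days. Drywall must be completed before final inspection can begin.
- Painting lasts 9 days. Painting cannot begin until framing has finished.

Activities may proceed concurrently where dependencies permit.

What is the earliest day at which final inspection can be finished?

38

Electrical rough-in cannot begin until its own release at day 3. It runs from day 3 to 3 + 5 = day 8.
After its own release at day 3, curing can start at day 3 and finishes at day 15.
Drywall has to wait for curing (finishes day 15, plus 1-day gap → day 16); electrical rough-in (finishes day 8). The latest of these is day 16, so drywall runs day 16 to 16 + 11 = day 27.
Final inspection cannot begin until drywall (finishes day 27). It runs from day 27 to 27 + 11 = day 38.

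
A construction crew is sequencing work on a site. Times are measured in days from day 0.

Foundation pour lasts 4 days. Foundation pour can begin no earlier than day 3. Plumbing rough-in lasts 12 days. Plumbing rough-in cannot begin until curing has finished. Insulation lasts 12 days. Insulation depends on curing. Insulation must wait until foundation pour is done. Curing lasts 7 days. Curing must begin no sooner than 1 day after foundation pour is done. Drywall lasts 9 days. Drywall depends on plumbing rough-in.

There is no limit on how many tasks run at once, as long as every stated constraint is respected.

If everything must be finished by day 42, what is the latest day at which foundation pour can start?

Drywall must finish by day 42; it takes 9 days, so it must start by 42 − 9 = day 33.
Since drywall (must start by day 33) depends on it, plumbing rough-in must finish by day 33. Backing off its 12-day duration gives a latest start of day 21.
To finish by day 42, insulation (duration 12) must start no later than day 30.
Curing feeds plumbing rough-in (must start by day 21); insulation (must start by day 30). Taking the minimum, curing must finish by day 21 and start by 21 − 7 = day 14.
Foundation pour must finish in time for curing (must start by day 14, minus 1-day gap → day 13); insulation (must start by day 30). The tightest is day 13, so foundation pour must start by 13 − 4 = day 9.

9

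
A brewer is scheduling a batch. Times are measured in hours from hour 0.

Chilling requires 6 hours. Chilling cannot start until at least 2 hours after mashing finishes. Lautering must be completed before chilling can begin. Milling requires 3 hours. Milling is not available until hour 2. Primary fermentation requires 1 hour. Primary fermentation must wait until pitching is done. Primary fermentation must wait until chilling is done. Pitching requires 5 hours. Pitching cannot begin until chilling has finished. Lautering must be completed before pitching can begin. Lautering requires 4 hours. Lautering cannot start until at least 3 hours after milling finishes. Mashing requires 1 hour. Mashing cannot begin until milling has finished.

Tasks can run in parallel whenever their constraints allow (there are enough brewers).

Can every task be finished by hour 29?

Yes

After its own release at hour 2, milling can start at hour 2 and finishes at hour 5.
Lautering waits on milling (finishes hour 5, plus 3-hour gap → hour 8), so it starts at hour 8 and finishes at 8 + 4 = hour 12.
Mashing cannot begin until milling (finishes hour 5). It runs from hour 5 to 5 + 1 = hour 6.
For chilling: mashing (finishes hour 6, plus 2-hour gap → hour 8); lautering (finishes hour 12). Taking the maximum gives a start of hour 12, and it finishes at 12 + 6 = hour 18.
Pitching needs all of chilling (finishes hour 18); lautering (finishes hour 12). That puts its earliest start at hour 18; it finishes at 18 + 5 = hour 23.
Primary fermentation needs all of pitching (finishes hour 23); chilling (finishes hour 18). That puts its earliest start at hour 23; it finishes at 23 + 1 = hour 24.
Every task is finished by hour 24, which is no later than the deadline of 29, so the schedule is feasible.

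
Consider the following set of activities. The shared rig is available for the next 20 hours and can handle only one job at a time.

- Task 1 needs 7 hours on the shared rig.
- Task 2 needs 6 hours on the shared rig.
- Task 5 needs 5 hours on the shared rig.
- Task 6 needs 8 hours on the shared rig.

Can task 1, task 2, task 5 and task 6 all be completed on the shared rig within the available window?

No

Running back to back, the jobs need 7 + 6 + 5 + 8 = 26 hours on the shared rig.
Since 26 > 20, they cannot all fit.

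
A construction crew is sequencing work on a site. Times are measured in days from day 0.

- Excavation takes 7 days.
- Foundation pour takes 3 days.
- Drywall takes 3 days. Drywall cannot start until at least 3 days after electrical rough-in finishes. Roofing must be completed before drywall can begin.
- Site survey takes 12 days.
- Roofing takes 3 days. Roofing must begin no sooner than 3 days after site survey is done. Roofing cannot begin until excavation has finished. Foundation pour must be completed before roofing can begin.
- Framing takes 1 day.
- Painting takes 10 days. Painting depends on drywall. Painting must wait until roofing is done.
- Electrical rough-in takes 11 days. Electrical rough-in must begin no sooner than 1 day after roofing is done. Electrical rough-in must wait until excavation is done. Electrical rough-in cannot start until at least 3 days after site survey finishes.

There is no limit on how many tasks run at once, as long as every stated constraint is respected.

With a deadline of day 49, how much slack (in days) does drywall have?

Foundation pour can start immediately at day 0; it finishes at day 3.
Nothing blocks excavation, so it runs from day 0 to day 7.
Nothing blocks site survey, so it runs from day 0 to day 12.
For roofing: site survey (finishes day 12, plus 3-day gap → day 15); excavation (finishes day 7); foundation pour (finishes day 3). Taking the maximum gives a start of day 15, and it finishes at 15 + 3 = day 18.
Electrical rough-in has to wait for roofing (finishes day 18, plus 1-day gap → day 19); excavation (finishes day 7); site survey (finishes day 12, plus 3-day gap → day 15). The latest of these is day 19, so electrical rough-in runs day 19 to 19 + 11 = day 30.
Drywall needs all of electrical rough-in (finishes day 30, plus 3-day gap → day 33); roofing (finishes day 18). That puts its earliest start at day 33; it finishes at 33 + 3 = day 36.

Working backward from the deadline:
Painting has no dependents, so it just needs to finish by day 49. Starting by 49 − 10 = day 39 achieves that.
Drywall has to be done before painting (must start by day 39). That means finishing by day 39, i.e. starting by 39 − 3 = day 36.
So drywall can start as early as day 33 and as late as day 36, giving 36 − 33 = 3 days of slack.

3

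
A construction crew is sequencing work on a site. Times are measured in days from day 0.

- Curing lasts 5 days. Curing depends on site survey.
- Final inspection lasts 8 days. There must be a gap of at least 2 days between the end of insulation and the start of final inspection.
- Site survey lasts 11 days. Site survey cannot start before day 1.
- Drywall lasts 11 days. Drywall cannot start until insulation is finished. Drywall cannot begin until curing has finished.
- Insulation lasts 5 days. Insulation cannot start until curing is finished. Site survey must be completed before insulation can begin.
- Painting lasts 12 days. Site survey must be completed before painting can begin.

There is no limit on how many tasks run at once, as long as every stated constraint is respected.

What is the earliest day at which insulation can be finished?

Site survey cannot begin until its own release at day 1. It runs from day 1 to 1 + 11 = day 12.
After site survey (finishes day 12), curing can start at day 12 and finishes at day 17.
For insulation: curing (finishes day 17); site survey (finishes day 12). Taking the maximum gives a start of day 17, and it finishes at 17 + 5 = day 22.

22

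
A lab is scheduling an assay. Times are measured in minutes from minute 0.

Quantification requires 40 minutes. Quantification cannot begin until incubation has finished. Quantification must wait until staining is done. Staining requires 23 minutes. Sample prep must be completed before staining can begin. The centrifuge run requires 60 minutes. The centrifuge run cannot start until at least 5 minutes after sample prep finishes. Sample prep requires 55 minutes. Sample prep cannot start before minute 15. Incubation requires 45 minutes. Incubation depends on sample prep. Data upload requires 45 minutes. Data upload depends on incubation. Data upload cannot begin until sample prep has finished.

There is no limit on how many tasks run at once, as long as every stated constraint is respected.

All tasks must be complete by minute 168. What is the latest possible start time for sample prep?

23

Nothing follows quantification; the deadline of minute 168 is its only limit. It must start by 168 − 40 = minute 128.
To finish by minute 168, data upload (duration 45) must start no later than minute 123.
Incubation must finish in time for quantification (must start by minute 128); data upload (must start by minute 123). The tightest is minute 123, so incubation must start by 123 − 45 = minute 78.
The centrifuge run has no dependents, so it just needs to finish by minute 168. Starting by 168 − 60 = minute 108 achieves that.
Staining has to be done before quantification (must start by minute 128). That means finishing by minute 128, i.e. starting by 128 − 23 = minute 105.
Sample prep has several dependents: incubation (must start by minute 78); the centrifuge run (must start by minute 108, minus 5-minute gap → minute 103); staining (must start by minute 105); data upload (must start by minute 123). The earliest of those limits is minute 78, so sample prep must start by 78 − 55 = minute 23.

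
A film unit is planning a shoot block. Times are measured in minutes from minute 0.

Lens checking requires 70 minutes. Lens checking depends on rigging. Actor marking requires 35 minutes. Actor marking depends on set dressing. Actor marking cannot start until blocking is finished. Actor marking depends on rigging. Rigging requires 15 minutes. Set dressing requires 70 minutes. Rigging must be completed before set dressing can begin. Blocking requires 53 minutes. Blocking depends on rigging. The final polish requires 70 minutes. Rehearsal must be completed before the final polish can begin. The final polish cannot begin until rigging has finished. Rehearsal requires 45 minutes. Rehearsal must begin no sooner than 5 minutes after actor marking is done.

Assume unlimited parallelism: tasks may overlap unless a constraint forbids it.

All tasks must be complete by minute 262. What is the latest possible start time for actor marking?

Nothing follows the final polish; the deadline of minute 262 is its only limit. It must start by 262 − 70 = minute 192.
Since the final polish (must start by minute 192) depends on it, rehearsal must finish by minute 192. Backing off its 45-minute duration gives a latest start of minute 147.
Actor marking must finish before rehearsal (must start by minute 147, minus 5-minute gap → minute 142). With a 35-minute duration, actor marking must start by 142 − 35 = minute 107.

107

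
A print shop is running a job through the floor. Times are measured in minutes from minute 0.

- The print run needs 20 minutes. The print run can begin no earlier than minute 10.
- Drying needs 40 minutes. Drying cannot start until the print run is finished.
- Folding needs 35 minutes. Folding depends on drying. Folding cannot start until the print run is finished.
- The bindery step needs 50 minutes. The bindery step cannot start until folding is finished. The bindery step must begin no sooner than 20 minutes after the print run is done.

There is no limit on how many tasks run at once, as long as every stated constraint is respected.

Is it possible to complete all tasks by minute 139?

The print run waits on its own release at minute 10, so it starts at minute 10 and finishes at 10 + 20 = minute 30.
After the print run (finishes minute 30), drying can start at minute 30 and finishes at minute 70.
Folding needs all of drying (finishes minute 70); the print run (finishes minute 30). That puts its earliest start at minute 70; it finishes at 70 + 35 = minute 105.
The bindery step has to wait for folding (finishes minute 105); the print run (finishes minute 30, plus 20-minute gap → minute 50). The latest of these is minute 105, so the bindery step runs minute 105 to 105 + 50 = minute 155.
The earliest everything can be done is minute 155, which is after the deadline of 139, so it is not possible.

No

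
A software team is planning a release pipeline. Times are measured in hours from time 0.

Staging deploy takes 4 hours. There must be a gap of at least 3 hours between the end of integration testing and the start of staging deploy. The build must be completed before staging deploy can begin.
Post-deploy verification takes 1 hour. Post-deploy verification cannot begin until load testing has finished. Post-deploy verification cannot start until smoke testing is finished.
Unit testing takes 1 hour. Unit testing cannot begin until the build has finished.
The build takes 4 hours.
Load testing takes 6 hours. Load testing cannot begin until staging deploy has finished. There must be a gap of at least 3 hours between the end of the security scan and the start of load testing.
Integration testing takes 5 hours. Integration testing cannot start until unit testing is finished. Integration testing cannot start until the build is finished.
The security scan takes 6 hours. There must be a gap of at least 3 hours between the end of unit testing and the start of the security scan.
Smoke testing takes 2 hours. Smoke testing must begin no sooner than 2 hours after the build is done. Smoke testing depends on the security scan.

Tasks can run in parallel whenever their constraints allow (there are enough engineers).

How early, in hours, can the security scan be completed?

The build has no prerequisites, so it starts at hour 0 and finishes at hour 4.
After the build (finishes hour 4), unit testing can start at hour 4 and finishes at hour 5.
The security scan waits on unit testing (finishes hour 5, plus 3-hour gap → hour 8), so it starts at hour 8 and finishes at 8 + 6 = hour 14.

14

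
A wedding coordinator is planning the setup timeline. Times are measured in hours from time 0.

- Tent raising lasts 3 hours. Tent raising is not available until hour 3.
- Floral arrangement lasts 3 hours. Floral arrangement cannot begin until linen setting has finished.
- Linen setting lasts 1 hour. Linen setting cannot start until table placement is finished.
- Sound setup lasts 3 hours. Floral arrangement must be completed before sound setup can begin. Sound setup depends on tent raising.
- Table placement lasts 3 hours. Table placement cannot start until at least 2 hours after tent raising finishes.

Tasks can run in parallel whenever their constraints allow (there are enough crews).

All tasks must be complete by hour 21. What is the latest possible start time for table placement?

11

Sound setup must finish by hour 21; it takes 3 hours, so it must start by 21 − 3 = hour 18.
Floral arrangement must finish before sound setup (must start by hour 18). With a 3-hour duration, floral arrangement must start by 18 − 3 = hour 15.
Since floral arrangement (must start by hour 15) depends on it, linen setting must finish by hour 15. Backing off its 1-hour duration gives a latest start of hour 14.
Table placement must finish before linen setting (must start by hour 14). With a 3-hour duration, table placement must start by 14 − 3 = hour 11.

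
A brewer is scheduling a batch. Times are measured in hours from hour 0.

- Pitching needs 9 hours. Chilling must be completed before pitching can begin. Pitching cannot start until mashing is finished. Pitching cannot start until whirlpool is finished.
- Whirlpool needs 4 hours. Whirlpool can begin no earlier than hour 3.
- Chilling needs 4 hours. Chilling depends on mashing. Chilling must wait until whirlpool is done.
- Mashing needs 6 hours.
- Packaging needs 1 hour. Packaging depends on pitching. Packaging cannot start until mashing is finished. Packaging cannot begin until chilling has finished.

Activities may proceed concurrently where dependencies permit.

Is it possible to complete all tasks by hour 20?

No

Whirlpool waits on its own release at hour 3, so it starts at hour 3 and finishes at 3 + 4 = hour 7.
Mashing has no prerequisites, so it starts at hour 0 and finishes at hour 6.
For chilling: mashing (finishes hour 6); whirlpool (finishes hour 7). Taking the maximum gives a start of hour 7, and it finishes at 7 + 4 = hour 11.
Pitching cannot start until chilling (finishes hour 11); mashing (finishes hour 6); whirlpool (finishes hour 7). The controlling bound is hour 11, so pitching finishes at 11 + 9 = hour 20.
Packaging has to wait for pitching (finishes hour 20); mashing (finishes hour 6); chilling (finishes hour 11). The latest of these is hour 20, so packaging runs hour 20 to 20 + 1 = hour 21.
The earliest everything can be done is hour 21, which is after the deadline of 20, so it is not possible.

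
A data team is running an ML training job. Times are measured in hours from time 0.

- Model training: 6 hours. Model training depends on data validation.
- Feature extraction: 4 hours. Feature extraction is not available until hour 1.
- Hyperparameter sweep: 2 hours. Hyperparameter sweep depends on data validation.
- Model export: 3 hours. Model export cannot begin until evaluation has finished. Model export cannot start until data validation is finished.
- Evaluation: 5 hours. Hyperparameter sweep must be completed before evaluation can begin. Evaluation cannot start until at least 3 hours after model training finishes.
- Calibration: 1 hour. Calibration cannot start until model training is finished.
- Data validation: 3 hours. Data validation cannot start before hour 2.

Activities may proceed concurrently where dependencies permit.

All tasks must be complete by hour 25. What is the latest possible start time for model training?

8

To finish by hour 25, model export (duration 3) must start no later than hour 22.
Evaluation must finish before model export (must start by hour 22). With a 5-hour duration, evaluation must start by 22 − 5 = hour 17.
Nothing follows calibration; the deadline of hour 25 is its only limit. It must start by 25 − 1 = hour 24.
Model training has several dependents: evaluation (must start by hour 17, minus 3-hour gap → hour 14); calibration (must start by hour 24). The earliest of those limits is hour 14, so model training must start by 14 − 6 = hour 8.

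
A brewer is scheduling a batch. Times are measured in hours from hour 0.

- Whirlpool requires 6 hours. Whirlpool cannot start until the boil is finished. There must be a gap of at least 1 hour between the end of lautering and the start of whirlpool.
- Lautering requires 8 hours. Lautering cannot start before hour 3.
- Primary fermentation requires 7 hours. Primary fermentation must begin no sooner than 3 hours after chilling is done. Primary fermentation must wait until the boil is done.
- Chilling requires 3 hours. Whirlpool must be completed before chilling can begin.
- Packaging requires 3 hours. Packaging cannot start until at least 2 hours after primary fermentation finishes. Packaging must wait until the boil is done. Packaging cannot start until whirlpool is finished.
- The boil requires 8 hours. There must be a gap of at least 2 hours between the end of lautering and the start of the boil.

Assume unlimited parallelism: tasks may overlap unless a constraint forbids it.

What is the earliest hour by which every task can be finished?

Lautering cannot begin until its own release at hour 3. It runs from hour 3 to 3 + 8 = hour 11.
After lautering (finishes hour 11, plus 2-hour gap → hour 13), the boil can start at hour 13 and finishes at hour 21.
Whirlpool needs all of the boil (finishes hour 21); lautering (finishes hour 11, plus 1-hour gap → hour 12). That puts its earliest start at hour 21; it finishes at 21 + 6 = hour 27.
Chilling waits on whirlpool (finishes hour 27), so it starts at hour 27 and finishes at 27 + 3 = hour 30.
Primary fermentation needs all of chilling (finishes hour 30, plus 3-hour gap → hour 33); the boil (finishes hour 21). That puts its earliest start at hour 33; it finishes at 33 + 7 = hour 40.
Packaging has to wait for primary fermentation (finishes hour 40, plus 2-hour gap → hour 42); the boil (finishes hour 21); whirlpool (finishes hour 27). The latest of these is hour 42, so packaging runs hour 42 to 42 + 3 = hour 45.
All tasks are finished once the last one completes. Finish times: Lautering at 11, The boil at 21, Whirlpool at 27, Chilling at 30, Primary fermentation at 40, Packaging at 45. The latest is hour 45.

45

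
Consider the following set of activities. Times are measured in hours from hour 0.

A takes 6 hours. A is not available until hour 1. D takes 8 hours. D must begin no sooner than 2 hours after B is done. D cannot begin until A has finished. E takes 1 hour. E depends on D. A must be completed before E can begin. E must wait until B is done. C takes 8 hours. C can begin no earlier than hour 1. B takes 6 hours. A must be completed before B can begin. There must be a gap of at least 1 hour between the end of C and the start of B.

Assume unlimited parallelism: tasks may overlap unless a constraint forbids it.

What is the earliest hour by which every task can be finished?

After its own release at hour 1, C can start at hour 1 and finishes at hour 9.
A waits on its own release at hour 1, so it starts at hour 1 and finishes at 1 + 6 = hour 7.
For B: A (finishes hour 7); C (finishes hour 9, plus 1-hour gap → hour 10). Taking the maximum gives a start of hour 10, and it finishes at 10 + 6 = hour 16.
D has to wait for B (finishes hour 16, plus 2-hour gap → hour 18); A (finishes hour 7). The latest of these is hour 18, so D runs hour 18 to 18 + 8 = hour 26.
E has to wait for D (finishes hour 26); A (finishes hour 7); B (finishes hour 16). The latest of these is hour 26, so E runs hour 26 to 26 + 1 = hour 27.
All tasks are finished once the last one completes. Finish times: A at 7, B at 16, C at 9, D at 26, E at 27. The latest is hour 27.

27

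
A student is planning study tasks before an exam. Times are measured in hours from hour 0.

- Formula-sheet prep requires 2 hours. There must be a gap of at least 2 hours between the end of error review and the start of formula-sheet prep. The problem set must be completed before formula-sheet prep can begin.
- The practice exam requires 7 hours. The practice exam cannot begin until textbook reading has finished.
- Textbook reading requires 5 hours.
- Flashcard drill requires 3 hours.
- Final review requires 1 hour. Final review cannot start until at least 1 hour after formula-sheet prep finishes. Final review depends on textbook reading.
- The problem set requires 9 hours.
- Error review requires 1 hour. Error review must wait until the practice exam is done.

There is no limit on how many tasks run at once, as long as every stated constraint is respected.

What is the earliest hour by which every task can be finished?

19

Flashcard drill can start immediately at hour 0; it finishes at hour 3.
Nothing blocks the problem set, so it runs from hour 0 to hour 9.
Nothing blocks textbook reading, so it runs from hour 0 to hour 5.
The practice exam waits on textbook reading (finishes hour 5), so it starts at hour 5 and finishes at 5 + 7 = hour 12.
Error review cannot begin until the practice exam (finishes hour 12). It runs from hour 12 to 12 + 1 = hour 13.
Formula-sheet prep has to wait for error review (finishes hour 13, plus 2-hour gap → hour 15); the problem set (finishes hour 9). The latest of these is hour 15, so formula-sheet prep runs hour 15 to 15 + 2 = hour 17.
Final review has to wait for formula-sheet prep (finishes hour 17, plus 1-hour gap → hour 18); textbook reading (finishes hour 5). The latest of these is hour 18, so final review runs hour 18 to 18 + 1 = hour 19.
All tasks are finished once the last one completes. Finish times: Textbook reading at 5, The problem set at 9, Flashcard drill at 3, The practice exam at 12, Error review at 13, Formula-sheet prep at 17, Final review at 19. The latest is hour 19.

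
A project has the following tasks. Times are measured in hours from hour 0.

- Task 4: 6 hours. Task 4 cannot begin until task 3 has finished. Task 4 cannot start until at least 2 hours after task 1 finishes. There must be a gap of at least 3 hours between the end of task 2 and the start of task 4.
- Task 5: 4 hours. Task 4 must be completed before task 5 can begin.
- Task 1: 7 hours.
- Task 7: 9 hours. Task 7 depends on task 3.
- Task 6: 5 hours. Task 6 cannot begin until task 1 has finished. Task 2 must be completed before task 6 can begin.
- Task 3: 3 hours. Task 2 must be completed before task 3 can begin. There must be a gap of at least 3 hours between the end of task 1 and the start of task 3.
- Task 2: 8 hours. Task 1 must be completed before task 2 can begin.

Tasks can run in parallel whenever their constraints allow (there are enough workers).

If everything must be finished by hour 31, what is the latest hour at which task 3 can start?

18

Task 5 has no dependents, so it just needs to finish by hour 31. Starting by 31 − 4 = hour 27 achieves that.
Since task 5 (must start by hour 27) depends on it, task 4 must finish by hour 27. Backing off its 6-hour duration gives a latest start of hour 21.
To finish by hour 31, task 7 (duration 9) must start no later than hour 22.
Task 3 feeds task 4 (must start by hour 21); task 7 (must start by hour 22). Taking the minimum, task 3 must finish by hour 21 and start by 21 − 3 = hour 18.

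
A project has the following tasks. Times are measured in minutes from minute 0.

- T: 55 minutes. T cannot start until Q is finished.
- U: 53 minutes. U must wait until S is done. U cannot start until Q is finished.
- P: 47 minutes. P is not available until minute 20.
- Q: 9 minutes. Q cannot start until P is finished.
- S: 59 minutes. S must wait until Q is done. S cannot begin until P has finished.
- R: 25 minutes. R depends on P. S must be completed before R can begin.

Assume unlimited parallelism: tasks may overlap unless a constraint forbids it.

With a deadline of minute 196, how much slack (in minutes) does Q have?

P waits on its own release at minute 20, so it starts at minute 20 and finishes at 20 + 47 = minute 67.
Q cannot begin until P (finishes minute 67). It runs from minute 67 to 67 + 9 = minute 76.

Working backward from the deadline:
R has no dependents, so it just needs to finish by minute 196. Starting by 196 − 25 = minute 171 achieves that.
U has no dependents, so it just needs to finish by minute 196. Starting by 196 − 53 = minute 143 achieves that.
S feeds R (must start by minute 171); U (must start by minute 143). Taking the minimum, S must finish by minute 143 and start by 143 − 59 = minute 84.
Nothing follows T; the deadline of minute 196 is its only limit. It must start by 196 − 55 = minute 141.
Q feeds S (must start by minute 84); T (must start by minute 141); U (must start by minute 143). Taking the minimum, Q must finish by minute 84 and start by 84 − 9 = minute 75.
So Q can start as early as minute 67 and as late as minute 75, giving 75 − 67 = 8 minutes of slack.

8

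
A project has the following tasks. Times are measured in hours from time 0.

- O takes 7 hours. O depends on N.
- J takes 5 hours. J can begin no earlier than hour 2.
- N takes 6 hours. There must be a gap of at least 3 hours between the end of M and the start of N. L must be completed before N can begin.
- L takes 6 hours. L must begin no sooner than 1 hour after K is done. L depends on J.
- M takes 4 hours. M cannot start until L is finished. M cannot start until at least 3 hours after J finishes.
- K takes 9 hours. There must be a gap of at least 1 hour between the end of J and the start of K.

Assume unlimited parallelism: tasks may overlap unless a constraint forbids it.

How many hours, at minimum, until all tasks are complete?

After its own release at hour 2, J can start at hour 2 and finishes at hour 7.
K cannot begin until J (finishes hour 7, plus 1-hour gap → hour 8). It runs from hour 8 to 8 + 9 = hour 17.
L has to wait for K (finishes hour 17, plus 1-hour gap → hour 18); J (finishes hour 7). The latest of these is hour 18, so L runs hour 18 to 18 + 6 = hour 24.
M cannot start until L (finishes hour 24); J (finishes hour 7, plus 3-hour gap → hour 10). The controlling bound is hour 24, so M finishes at 24 + 4 = hour 28.
For N: M (finishes hour 28, plus 3-hour gap → hour 31); L (finishes hour 24). Taking the maximum gives a start of hour 31, and it finishes at 31 + 6 = hour 37.
After N (finishes hour 37), O can start at hour 37 and finishes at hour 44.
All tasks are finished once the last one completes. Finish times: J at 7, K at 17, L at 24, M at 28, N at 37, O at 44. The latest is hour 44.

44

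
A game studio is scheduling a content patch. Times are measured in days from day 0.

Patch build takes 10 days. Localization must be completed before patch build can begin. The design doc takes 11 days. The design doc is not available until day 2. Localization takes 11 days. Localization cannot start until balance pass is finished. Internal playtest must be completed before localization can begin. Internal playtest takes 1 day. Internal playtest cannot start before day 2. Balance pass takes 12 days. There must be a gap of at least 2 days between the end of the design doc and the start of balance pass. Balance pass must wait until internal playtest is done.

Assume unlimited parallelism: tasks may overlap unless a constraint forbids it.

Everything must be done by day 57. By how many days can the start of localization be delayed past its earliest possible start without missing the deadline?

After its own release at day 2, internal playtest can start at day 2 and finishes at day 3.
The design doc cannot begin until its own release at day 2. It runs from day 2 to 2 + 11 = day 13.
Balance pass has to wait for the design doc (finishes day 13, plus 2-day gap → day 15); internal playtest (finishes day 3). The latest of these is day 15, so balance pass runs day 15 to 15 + 12 = day 27.
For localization: balance pass (finishes day 27); internal playtest (finishes day 3). Taking the maximum gives a start of day 27, and it finishes at 27 + 11 = day 38.

Working backward from the deadline:
Patch build has no dependents, so it just needs to finish by day 57. Starting by 57 − 10 = day 47 achieves that.
Localization must finish before patch build (must start by day 47). With an 11-day duration, localization must start by 47 − 11 = day 36.
So localization can start as early as day 27 and as late as day 36, giving 36 − 27 = 9 days of slack.

9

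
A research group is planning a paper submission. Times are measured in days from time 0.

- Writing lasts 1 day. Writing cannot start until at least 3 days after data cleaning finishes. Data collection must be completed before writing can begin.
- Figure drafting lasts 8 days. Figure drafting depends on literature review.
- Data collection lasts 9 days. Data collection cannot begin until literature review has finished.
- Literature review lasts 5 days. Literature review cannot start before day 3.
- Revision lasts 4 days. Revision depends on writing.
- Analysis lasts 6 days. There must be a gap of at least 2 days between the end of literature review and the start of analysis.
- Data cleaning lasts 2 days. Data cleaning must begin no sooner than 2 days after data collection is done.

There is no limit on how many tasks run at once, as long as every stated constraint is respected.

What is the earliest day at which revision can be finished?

29

Literature review waits on its own release at day 3, so it starts at day 3 and finishes at 3 + 5 = day 8.
After literature review (finishes day 8), data collection can start at day 8 and finishes at day 17.
Data cleaning cannot begin until data collection (finishes day 17, plus 2-day gap → day 19). It runs from day 19 to 19 + 2 = day 21.
For writing: data cleaning (finishes day 21, plus 3-day gap → day 24); data collection (finishes day 17). Taking the maximum gives a start of day 24, and it finishes at 24 + 1 = day 25.
Revision waits on writing (finishes day 25), so it starts at day 25 and finishes at 25 + 4 = day 29.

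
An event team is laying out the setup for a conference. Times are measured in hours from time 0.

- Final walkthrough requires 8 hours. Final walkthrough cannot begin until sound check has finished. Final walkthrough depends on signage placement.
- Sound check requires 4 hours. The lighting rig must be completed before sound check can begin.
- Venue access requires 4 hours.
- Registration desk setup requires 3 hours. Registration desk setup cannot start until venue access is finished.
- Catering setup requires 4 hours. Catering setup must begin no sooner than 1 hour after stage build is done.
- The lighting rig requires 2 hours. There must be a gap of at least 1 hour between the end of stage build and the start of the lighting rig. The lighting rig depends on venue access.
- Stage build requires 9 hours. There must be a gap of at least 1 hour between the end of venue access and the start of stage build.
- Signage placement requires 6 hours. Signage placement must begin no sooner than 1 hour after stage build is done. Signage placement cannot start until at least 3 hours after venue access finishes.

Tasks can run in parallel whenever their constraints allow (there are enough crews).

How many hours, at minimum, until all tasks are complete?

29

Venue access can start immediately at hour 0; it finishes at hour 4.
After venue access (finishes hour 4), registration desk setup can start at hour 4 and finishes at hour 7.
After venue access (finishes hour 4, plus 1-hour gap → hour 5), stage build can start at hour 5 and finishes at hour 14.
Catering setup cannot begin until stage build (finishes hour 14, plus 1-hour gap → hour 15). It runs from hour 15 to 15 + 4 = hour 19.
For signage placement: stage build (finishes hour 14, plus 1-hour gap → hour 15); venue access (finishes hour 4, plus 3-hour gap → hour 7). Taking the maximum gives a start of hour 15, and it finishes at 15 + 6 = hour 21.
For the lighting rig: stage build (finishes hour 14, plus 1-hour gap → hour 15); venue access (finishes hour 4). Taking the maximum gives a start of hour 15, and it finishes at 15 + 2 = hour 17.
After the lighting rig (finishes hour 17), sound check can start at hour 17 and finishes at hour 21.
Final walkthrough cannot start until sound check (finishes hour 21); signage placement (finishes hour 21). The controlling bound is hour 21, so final walkthrough finishes at 21 + 8 = hour 29.
All tasks are finished once the last one completes. Finish times: Venue access at 4, Stage build at 14, The lighting rig at 17, Registration desk setup at 7, Signage placement at 21, Catering setup at 19, Sound check at 21, Final walkthrough at 29. The latest is hour 29.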